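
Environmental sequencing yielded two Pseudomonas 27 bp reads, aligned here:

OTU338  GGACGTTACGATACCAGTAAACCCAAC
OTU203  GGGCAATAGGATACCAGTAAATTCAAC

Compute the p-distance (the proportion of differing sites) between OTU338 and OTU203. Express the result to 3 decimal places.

The sequences differ at positions 3 (A/G), 5 (G/A), 6 (T/A), 9 (C/G), 22 (C/T), 23 (C/T).
There are 6 differences over 27 sites, so p = 6/27 = 0.222.

0.222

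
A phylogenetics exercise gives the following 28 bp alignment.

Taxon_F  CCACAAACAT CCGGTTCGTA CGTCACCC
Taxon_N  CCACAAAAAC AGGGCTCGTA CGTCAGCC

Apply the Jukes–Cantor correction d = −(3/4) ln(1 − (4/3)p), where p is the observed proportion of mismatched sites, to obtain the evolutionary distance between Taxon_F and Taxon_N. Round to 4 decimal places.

0.2524

Differing sites — 8:C/A; 10:T/C; 11:C/A; 12:C/G; 15:T/C; 26:C/G.
p = 6/28 = 0.214286.
d = −0.75 · ln(1 − (4/3)·0.214286) = −0.75 · ln(0.714285) = −0.75 · (-0.336473) = 0.2524.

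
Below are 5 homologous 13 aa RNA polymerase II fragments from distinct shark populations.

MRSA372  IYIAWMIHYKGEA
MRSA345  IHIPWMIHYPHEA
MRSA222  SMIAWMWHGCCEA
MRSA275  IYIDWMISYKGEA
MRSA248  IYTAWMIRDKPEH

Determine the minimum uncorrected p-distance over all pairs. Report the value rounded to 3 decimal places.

0.154

Pairwise Hamming distances:
  MRSA372 vs MRSA345: 4
  MRSA372 vs MRSA222: 6
  MRSA372 vs MRSA275: 2
  MRSA372 vs MRSA248: 5
  MRSA345 vs MRSA222: 7
  MRSA345 vs MRSA275: 5
  MRSA345 vs MRSA248: 8
  MRSA222 vs MRSA275: 8
  MRSA222 vs MRSA248: 9
  MRSA275 vs MRSA248: 6
The smallest is 2 mismatches, between MRSA372 and MRSA275; p = 2/13 = 0.154.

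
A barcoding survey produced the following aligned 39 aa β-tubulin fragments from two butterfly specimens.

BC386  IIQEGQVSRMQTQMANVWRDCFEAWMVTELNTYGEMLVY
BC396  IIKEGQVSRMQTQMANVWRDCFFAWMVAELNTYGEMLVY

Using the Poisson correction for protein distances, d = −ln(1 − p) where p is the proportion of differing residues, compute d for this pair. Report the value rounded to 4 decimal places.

0.0800

Mismatches occur at site 3 (Q→K), site 23 (E→F), site 28 (T→A).
p = 3/39 = 0.076923.
d = −ln(1 − 0.076923) = −ln(0.923077) = 0.0800.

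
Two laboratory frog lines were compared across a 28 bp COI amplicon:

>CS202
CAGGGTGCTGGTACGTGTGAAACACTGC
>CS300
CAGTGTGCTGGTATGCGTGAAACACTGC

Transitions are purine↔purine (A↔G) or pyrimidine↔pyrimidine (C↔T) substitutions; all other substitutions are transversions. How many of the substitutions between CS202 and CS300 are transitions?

2

Differing sites — 4:G/T (Tv); 14:C/T (Ti); 16:T/C (Ti).
Of the 3 differences, 2 transitions and 1 transversion, so the answer is 2.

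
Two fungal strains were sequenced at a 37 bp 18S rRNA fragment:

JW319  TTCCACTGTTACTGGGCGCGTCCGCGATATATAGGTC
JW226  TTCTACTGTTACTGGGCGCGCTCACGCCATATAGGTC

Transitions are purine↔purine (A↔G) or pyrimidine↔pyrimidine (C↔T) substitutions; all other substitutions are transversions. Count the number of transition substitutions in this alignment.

Mismatches occur at site 4 (C↔T, transition), site 21 (T↔C, transition), site 22 (C↔T, transition), site 24 (G↔A, transition), site 27 (A↔C, transversion), site 28 (T↔C, transition).
Of the 6 differences, 5 transitions and 1 transversion, so the answer is 5.

5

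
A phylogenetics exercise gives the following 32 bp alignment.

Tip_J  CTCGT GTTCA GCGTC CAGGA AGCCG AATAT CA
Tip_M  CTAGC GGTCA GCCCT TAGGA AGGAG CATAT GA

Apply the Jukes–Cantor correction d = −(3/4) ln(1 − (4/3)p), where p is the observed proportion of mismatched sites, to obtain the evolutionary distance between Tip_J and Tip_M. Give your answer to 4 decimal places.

The sequences differ at positions 3 (C/A), 5 (T/C), 7 (T/G), 13 (G/C), 14 (T/C), 15 (C/T), 16 (C/T), 23 (C/G), 24 (C/A), 26 (A/C), 31 (C/G).
p = 11/32 = 0.343750.
d = −0.75 · ln(1 − (4/3)·0.343750) = −0.75 · ln(0.541667) = −0.75 · (-0.613104) = 0.4598.

0.4598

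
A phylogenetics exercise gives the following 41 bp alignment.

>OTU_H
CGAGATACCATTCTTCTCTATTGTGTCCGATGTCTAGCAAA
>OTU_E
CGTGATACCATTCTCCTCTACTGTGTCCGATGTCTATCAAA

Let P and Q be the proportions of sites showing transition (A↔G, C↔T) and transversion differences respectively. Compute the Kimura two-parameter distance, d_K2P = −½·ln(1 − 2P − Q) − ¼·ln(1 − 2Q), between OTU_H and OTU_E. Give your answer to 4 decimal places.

0.1048

Mismatches occur at site 3 (A/T, transversion), site 15 (T/C, transition), site 21 (T/C, transition), site 37 (G/T, transversion).
Of the 4 differences, 2 transitions and 2 transversions over 41 sites: P = 2/41 = 0.048780, Q = 2/41 = 0.048780.
d = −0.5·ln(0.853660) − 0.25·ln(0.902440) = −0.5·(-0.158222) − 0.25·(-0.102653) = 0.1048.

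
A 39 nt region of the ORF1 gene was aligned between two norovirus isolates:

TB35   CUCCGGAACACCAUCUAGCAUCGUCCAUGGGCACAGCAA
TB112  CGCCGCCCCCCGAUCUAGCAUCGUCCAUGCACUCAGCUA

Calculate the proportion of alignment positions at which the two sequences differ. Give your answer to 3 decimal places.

0.256

The sequences differ at positions 2 (U/G), 6 (G/C), 7 (A/C), 8 (A/C), 10 (A/C), 12 (C/G), 30 (G/C), 31 (G/A), 33 (A/U), 38 (A/U).
There are 10 differences over 39 sites, so p = 10/39 = 0.256.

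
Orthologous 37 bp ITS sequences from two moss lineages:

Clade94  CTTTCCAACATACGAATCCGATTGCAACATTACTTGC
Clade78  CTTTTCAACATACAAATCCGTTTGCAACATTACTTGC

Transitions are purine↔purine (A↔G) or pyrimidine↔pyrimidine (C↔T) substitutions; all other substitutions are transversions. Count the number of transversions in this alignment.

1

The sequences differ at positions 5 (C/T, transition), 14 (G/A, transition), 21 (A/T, transversion).
Of the 3 differences, 2 transitions and 1 transversion, so the answer is 1.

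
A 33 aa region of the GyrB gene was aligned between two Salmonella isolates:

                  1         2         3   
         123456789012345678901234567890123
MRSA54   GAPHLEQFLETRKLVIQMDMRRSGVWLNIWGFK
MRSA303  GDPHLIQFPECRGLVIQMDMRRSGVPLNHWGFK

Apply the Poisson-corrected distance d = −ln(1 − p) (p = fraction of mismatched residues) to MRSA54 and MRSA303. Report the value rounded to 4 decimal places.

0.2384

The sequences differ at positions 2 (A/D), 6 (E/I), 9 (L/P), 11 (T/C), 13 (K/G), 26 (W/P), 29 (I/H).
p = 7/33 = 0.212121.
d = −ln(1 − 0.212121) = −ln(0.787879) = 0.2384.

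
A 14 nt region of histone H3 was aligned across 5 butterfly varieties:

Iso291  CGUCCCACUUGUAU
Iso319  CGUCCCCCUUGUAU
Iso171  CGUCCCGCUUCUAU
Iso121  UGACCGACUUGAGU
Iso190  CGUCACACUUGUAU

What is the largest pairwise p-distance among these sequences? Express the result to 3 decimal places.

Pairwise Hamming distances:
  Iso291 vs Iso319: 1
  Iso291 vs Iso171: 2
  Iso291 vs Iso121: 5
  Iso291 vs Iso190: 1
  Iso319 vs Iso171: 2
  Iso319 vs Iso121: 6
  Iso319 vs Iso190: 2
  Iso171 vs Iso121: 7
  Iso171 vs Iso190: 3
  Iso121 vs Iso190: 6
The largest is 7 mismatches, between Iso171 and Iso121; p = 7/14 = 0.500.

0.500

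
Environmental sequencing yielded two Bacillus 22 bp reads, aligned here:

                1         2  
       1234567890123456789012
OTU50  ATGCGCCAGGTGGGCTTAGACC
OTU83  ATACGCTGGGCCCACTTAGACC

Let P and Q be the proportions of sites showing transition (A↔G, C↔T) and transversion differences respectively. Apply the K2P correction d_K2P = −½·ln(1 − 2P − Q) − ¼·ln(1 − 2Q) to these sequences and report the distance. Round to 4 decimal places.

The sequences differ at positions 3 (G/A, transition), 7 (C/T, transition), 8 (A/G, transition), 11 (T/C, transition), 12 (G/C, transversion), 13 (G/C, transversion), 14 (G/A, transition).
Of the 7 differences, 5 transitions and 2 transversions over 22 sites: P = 5/22 = 0.227273, Q = 2/22 = 0.090909.
d = −0.5·ln(0.454545) − 0.25·ln(0.818182) = −0.5·(-0.788458) − 0.25·(-0.200670) = 0.4444.

0.4444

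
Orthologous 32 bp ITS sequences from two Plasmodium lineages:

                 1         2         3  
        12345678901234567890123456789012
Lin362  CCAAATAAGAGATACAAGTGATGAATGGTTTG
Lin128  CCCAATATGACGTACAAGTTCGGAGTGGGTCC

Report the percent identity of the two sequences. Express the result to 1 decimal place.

Differing sites — 3:A/C; 8:A/T; 11:G/C; 12:A/G; 20:G/T; 21:A/C; 22:T/G; 25:A/G; 29:T/G; 31:T/C; 32:G/C.
21 of the 32 sites match, so the percent identity is 21/32 × 100 = 65.6%.

65.6%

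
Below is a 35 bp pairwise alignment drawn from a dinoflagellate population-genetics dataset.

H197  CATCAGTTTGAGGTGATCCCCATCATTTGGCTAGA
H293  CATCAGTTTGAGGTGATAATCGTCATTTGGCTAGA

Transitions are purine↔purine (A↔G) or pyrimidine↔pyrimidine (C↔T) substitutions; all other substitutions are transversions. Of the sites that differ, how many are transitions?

2

The sequences differ at positions 18 (C/A, transversion), 19 (C/A, transversion), 20 (C/T, transition), 22 (A/G, transition).
Of the 4 differences, 2 transitions and 2 transversions, so the answer is 2.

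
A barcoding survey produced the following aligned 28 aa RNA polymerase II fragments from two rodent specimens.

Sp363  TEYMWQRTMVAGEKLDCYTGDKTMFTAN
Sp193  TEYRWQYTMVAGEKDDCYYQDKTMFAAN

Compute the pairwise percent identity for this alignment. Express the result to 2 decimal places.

The sequences differ at positions 4 (M/R), 7 (R/Y), 15 (L/D), 19 (T/Y), 20 (G/Q), 26 (T/A).
22 of the 28 sites match, so the percent identity is 22/28 × 100 = 78.57%.

78.57%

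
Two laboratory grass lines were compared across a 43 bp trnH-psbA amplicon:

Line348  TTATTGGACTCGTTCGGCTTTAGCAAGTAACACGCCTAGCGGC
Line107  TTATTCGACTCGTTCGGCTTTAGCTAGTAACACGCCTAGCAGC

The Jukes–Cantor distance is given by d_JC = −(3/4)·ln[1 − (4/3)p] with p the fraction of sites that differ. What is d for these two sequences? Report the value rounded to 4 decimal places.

Differing sites — 6:G/C; 25:A/T; 41:G/A.
p = 3/43 = 0.069767.
d = −0.75 · ln(1 − (4/3)·0.069767) = −0.75 · ln(0.906977) = −0.75 · (-0.097638) = 0.0732.

0.0732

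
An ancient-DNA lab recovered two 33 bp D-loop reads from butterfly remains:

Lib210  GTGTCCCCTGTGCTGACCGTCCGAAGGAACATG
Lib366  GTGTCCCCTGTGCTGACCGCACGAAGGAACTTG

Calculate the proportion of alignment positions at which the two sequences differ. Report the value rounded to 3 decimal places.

0.091

Mismatches occur at site 20 (T→C), site 21 (C→A), site 31 (A→T).
There are 3 differences over 33 sites, so p = 3/33 = 0.091.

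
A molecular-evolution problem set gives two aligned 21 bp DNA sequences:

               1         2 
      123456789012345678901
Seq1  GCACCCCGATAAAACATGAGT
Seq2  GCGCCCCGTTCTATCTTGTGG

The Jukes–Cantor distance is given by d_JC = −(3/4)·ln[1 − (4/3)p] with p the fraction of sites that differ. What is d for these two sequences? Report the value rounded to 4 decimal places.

0.5319

Mismatches occur at site 3 (A/G), site 9 (A/T), site 11 (A/C), site 12 (A/T), site 14 (A/T), site 16 (A/T), site 19 (A/T), site 21 (T/G).
p = 8/21 = 0.380952.
d = −0.75 · ln(1 − (4/3)·0.380952) = −0.75 · ln(0.492064) = −0.75 · (-0.709146) = 0.5319.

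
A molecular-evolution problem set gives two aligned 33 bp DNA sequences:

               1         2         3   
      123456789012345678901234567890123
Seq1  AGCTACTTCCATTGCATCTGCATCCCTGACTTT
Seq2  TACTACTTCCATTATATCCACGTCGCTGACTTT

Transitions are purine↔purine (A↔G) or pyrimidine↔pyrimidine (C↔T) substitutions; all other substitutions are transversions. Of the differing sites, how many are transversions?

The sequences differ at positions 1 (A/T, transversion), 2 (G/A, transition), 14 (G/A, transition), 15 (C/T, transition), 19 (T/C, transition), 20 (G/A, transition), 22 (A/G, transition), 25 (C/G, transversion).
Of the 8 differences, 6 transitions and 2 transversions, so the answer is 2.

2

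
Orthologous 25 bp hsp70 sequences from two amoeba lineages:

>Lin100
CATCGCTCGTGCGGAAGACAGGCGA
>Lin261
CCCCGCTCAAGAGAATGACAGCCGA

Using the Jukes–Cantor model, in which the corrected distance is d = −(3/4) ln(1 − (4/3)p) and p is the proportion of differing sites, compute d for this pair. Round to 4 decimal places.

Differing sites — 2:A/C; 3:T/C; 9:G/A; 10:T/A; 12:C/A; 14:G/A; 16:A/T; 22:G/C.
p = 8/25 = 0.320000.
d = −0.75 · ln(1 − (4/3)·0.320000) = −0.75 · ln(0.573333) = −0.75 · (-0.556289) = 0.4172.

0.4172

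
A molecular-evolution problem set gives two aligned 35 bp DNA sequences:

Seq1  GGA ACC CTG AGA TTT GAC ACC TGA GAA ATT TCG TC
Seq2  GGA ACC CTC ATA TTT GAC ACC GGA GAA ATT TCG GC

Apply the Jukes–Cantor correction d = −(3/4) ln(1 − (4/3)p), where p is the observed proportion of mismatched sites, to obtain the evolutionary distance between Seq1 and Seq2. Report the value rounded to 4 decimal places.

0.1240

Differing sites — 9:G/C; 11:G/T; 22:T/G; 34:T/G.
p = 4/35 = 0.114286.
d = −0.75 · ln(1 − (4/3)·0.114286) = −0.75 · ln(0.847619) = −0.75 · (-0.165324) = 0.1240.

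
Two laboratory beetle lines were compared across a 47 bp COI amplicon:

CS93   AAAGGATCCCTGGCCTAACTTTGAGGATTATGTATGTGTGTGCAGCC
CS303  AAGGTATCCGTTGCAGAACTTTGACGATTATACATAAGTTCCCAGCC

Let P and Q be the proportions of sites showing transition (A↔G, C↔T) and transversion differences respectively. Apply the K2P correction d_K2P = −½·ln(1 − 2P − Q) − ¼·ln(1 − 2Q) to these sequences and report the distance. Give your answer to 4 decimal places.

Differing sites — 3:A/G (Ti); 5:G/T (Tv); 10:C/G (Tv); 12:G/T (Tv); 15:C/A (Tv); 16:T/G (Tv); 25:G/C (Tv); 32:G/A (Ti); 33:T/C (Ti); 36:G/A (Ti); 37:T/A (Tv); 40:G/T (Tv); 41:T/C (Ti); 42:G/C (Tv).
Of the 14 differences, 5 transitions and 9 transversions over 47 sites: P = 5/47 = 0.106383, Q = 9/47 = 0.191489.
d = −0.5·ln(0.595745) − 0.25·ln(0.617022) = −0.5·(-0.517943) − 0.25·(-0.482851) = 0.3797.

0.3797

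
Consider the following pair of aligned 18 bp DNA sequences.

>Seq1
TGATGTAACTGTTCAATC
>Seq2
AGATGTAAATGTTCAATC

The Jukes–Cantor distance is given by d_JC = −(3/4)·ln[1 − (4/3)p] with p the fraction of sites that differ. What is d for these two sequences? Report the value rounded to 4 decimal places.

The sequences differ at positions 1 (T/A), 9 (C/A).
p = 2/18 = 0.111111.
d = −0.75 · ln(1 − (4/3)·0.111111) = −0.75 · ln(0.851852) = −0.75 · (-0.160342) = 0.1203.

0.1203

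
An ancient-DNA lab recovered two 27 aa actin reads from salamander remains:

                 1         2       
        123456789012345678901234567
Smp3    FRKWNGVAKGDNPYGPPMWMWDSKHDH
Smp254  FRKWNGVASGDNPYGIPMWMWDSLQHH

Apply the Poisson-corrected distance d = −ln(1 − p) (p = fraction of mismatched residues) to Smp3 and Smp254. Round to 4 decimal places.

Differing sites — 9:K/S; 16:P/I; 24:K/L; 25:H/Q; 26:D/H.
p = 5/27 = 0.185185.
d = −ln(1 − 0.185185) = −ln(0.814815) = 0.2048.

0.2048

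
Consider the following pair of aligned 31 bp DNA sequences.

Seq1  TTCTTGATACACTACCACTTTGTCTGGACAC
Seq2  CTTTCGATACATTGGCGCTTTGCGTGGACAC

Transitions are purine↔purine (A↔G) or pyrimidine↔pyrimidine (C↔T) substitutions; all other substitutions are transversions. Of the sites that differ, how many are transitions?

Differing sites — 1:T/C (Ti); 3:C/T (Ti); 5:T/C (Ti); 12:C/T (Ti); 14:A/G (Ti); 15:C/G (Tv); 17:A/G (Ti); 23:T/C (Ti); 24:C/G (Tv).
Of the 9 differences, 7 transitions and 2 transversions, so the answer is 7.

7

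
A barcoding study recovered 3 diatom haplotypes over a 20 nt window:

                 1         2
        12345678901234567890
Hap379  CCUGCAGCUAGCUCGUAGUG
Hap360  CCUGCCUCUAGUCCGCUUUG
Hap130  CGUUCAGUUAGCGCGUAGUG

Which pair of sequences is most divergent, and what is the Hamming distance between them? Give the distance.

10

Pairwise Hamming distances:
  Hap379 vs Hap360: 7
  Hap379 vs Hap130: 4
  Hap360 vs Hap130: 10
The largest is 10, between Hap360 and Hap130.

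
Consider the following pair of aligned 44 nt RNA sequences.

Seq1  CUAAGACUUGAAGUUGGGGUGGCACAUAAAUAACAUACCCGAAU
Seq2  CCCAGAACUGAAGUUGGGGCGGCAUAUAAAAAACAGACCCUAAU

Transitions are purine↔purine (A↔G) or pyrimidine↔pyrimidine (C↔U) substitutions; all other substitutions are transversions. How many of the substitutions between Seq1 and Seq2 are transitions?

4

Differing sites — 2:U/C (Ti); 3:A/C (Tv); 7:C/A (Tv); 8:U/C (Ti); 20:U/C (Ti); 25:C/U (Ti); 31:U/A (Tv); 36:U/G (Tv); 41:G/U (Tv).
Of the 9 differences, 4 transitions and 5 transversions, so the answer is 4.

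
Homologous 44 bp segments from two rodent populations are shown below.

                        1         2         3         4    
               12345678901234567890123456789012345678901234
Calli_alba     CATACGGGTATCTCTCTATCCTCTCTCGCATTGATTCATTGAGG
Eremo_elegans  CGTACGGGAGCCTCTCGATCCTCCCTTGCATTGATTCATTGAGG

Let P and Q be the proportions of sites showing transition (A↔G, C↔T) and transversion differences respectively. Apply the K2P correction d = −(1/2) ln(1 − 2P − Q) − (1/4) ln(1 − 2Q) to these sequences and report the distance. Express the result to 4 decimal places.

Mismatches occur at site 2 (A→G, transition), site 9 (T→A, transversion), site 10 (A→G, transition), site 11 (T→C, transition), site 17 (T→G, transversion), site 24 (T→C, transition), site 27 (C→T, transition).
Of the 7 differences, 5 transitions and 2 transversions over 44 sites: P = 5/44 = 0.113636, Q = 2/44 = 0.045455.
d = −0.5·ln(0.727273) − 0.25·ln(0.909090) = −0.5·(-0.318453) − 0.25·(-0.095311) = 0.1831.

0.1831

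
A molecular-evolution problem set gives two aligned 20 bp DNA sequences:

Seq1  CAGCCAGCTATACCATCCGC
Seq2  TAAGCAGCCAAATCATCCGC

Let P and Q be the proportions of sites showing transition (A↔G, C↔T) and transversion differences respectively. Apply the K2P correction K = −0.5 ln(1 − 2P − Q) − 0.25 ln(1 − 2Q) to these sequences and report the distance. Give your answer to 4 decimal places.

Differing sites — 1:C/T (Ti); 3:G/A (Ti); 4:C/G (Tv); 9:T/C (Ti); 11:T/A (Tv); 13:C/T (Ti).
Of the 6 differences, 4 transitions and 2 transversions over 20 sites: P = 4/20 = 0.200000, Q = 2/20 = 0.100000.
d = −0.5·ln(0.500000) − 0.25·ln(0.800000) = −0.5·(-0.693147) − 0.25·(-0.223144) = 0.4024.

0.4024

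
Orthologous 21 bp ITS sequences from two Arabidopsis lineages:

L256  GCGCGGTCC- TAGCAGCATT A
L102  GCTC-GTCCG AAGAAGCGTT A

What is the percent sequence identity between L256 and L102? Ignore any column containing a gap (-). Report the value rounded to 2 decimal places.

78.95%

Excluding the 2 gap columns leaves 19 comparable sites.
The sequences differ at positions 3 (G/T), 11 (T/A), 14 (C/A), 18 (A/G).
15 of the 19 comparable sites match, so the percent identity is 15/19 × 100 = 78.95%.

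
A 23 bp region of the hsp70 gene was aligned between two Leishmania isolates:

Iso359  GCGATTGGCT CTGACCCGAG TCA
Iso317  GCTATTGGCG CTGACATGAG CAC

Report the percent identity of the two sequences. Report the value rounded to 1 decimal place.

Differing sites — 3:G/T; 10:T/G; 16:C/A; 17:C/T; 21:T/C; 22:C/A; 23:A/C.
16 of the 23 sites match, so the percent identity is 16/23 × 100 = 69.6%.

69.6%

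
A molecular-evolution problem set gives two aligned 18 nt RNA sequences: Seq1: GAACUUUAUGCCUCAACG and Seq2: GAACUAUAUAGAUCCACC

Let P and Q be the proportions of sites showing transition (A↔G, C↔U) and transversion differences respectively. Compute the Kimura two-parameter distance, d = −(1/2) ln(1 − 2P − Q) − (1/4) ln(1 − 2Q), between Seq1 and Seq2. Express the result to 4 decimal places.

Differing sites — 6:U/A (Tv); 10:G/A (Ti); 11:C/G (Tv); 12:C/A (Tv); 15:A/C (Tv); 18:G/C (Tv).
Of the 6 differences, 1 transition and 5 transversions over 18 sites: P = 1/18 = 0.055556, Q = 5/18 = 0.277778.
d = −0.5·ln(0.611110) − 0.25·ln(0.444444) = −0.5·(-0.492478) − 0.25·(-0.810931) = 0.4490.

0.4490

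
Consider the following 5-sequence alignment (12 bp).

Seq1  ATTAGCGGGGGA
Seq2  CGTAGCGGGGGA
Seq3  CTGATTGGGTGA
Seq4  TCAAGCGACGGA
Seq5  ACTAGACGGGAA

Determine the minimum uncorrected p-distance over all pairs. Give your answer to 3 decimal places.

0.167

Pairwise Hamming distances:
  Seq1 vs Seq2: 2
  Seq1 vs Seq3: 5
  Seq1 vs Seq4: 5
  Seq1 vs Seq5: 4
  Seq2 vs Seq3: 5
  Seq2 vs Seq4: 5
  Seq2 vs Seq5: 5
  Seq3 vs Seq4: 8
  Seq3 vs Seq5: 8
  Seq4 vs Seq5: 7
The smallest is 2 mismatches, between Seq1 and Seq2; p = 2/12 = 0.167.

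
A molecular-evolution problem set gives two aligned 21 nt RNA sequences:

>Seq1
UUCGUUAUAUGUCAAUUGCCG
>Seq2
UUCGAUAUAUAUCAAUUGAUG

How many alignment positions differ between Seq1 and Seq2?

Differing sites — 5:U/A; 11:G/A; 19:C/A; 20:C/U.
That gives 4 mismatches out of 21 aligned sites, so the Hamming distance is 4.

4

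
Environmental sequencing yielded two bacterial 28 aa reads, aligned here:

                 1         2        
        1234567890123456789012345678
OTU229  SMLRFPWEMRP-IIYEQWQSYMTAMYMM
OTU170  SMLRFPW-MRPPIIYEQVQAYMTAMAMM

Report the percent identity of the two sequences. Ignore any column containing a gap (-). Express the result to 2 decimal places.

Excluding the 2 gap columns leaves 26 comparable sites.
Differing sites — 18:W/V; 20:S/A; 26:Y/A.
23 of the 26 comparable sites match, so the percent identity is 23/26 × 100 = 88.46%.

88.46%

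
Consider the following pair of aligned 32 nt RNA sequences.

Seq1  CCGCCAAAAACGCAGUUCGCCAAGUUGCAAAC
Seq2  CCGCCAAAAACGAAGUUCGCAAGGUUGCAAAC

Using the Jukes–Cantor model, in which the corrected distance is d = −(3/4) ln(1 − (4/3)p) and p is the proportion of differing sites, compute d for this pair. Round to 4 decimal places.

Mismatches occur at site 13 (C/A), site 21 (C/A), site 23 (A/G).
p = 3/32 = 0.093750.
d = −0.75 · ln(1 − (4/3)·0.093750) = −0.75 · ln(0.875000) = −0.75 · (-0.133531) = 0.1001.

0.1001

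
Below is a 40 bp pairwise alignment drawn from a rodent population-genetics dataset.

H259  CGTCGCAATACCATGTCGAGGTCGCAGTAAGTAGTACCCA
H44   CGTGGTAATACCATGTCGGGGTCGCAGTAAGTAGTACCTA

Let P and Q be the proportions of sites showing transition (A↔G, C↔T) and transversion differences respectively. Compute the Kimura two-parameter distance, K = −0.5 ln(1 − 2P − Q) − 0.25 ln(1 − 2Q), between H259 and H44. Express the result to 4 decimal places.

0.1090

The sequences differ at positions 4 (C/G, transversion), 6 (C/T, transition), 19 (A/G, transition), 39 (C/T, transition).
Of the 4 differences, 3 transitions and 1 transversion over 40 sites: P = 3/40 = 0.075000, Q = 1/40 = 0.025000.
d = −0.5·ln(0.825000) − 0.25·ln(0.950000) = −0.5·(-0.192372) − 0.25·(-0.051293) = 0.1090.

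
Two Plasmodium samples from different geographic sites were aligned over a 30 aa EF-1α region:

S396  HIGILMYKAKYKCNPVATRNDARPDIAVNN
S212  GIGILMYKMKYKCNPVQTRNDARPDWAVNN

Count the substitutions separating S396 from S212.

Differing sites — 1:H/G; 9:A/M; 17:A/Q; 26:I/W.
That gives 4 mismatches out of 30 aligned sites, so the Hamming distance is 4.

4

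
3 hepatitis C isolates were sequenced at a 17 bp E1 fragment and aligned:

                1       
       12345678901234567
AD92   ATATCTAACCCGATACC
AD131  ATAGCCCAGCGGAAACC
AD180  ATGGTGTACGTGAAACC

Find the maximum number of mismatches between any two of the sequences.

Pairwise Hamming distances:
  AD92 vs AD131: 6
  AD92 vs AD180: 8
  AD131 vs AD180: 7
The largest is 8, between AD92 and AD180.

8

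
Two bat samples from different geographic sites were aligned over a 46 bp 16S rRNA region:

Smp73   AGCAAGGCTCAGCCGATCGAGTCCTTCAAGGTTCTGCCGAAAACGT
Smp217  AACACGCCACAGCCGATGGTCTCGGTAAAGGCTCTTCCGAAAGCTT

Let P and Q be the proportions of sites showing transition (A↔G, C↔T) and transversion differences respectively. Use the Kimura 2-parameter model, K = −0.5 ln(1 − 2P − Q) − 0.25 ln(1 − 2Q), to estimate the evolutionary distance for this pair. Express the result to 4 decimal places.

0.3933

Differing sites — 2:G/A (Ti); 5:A/C (Tv); 7:G/C (Tv); 9:T/A (Tv); 18:C/G (Tv); 20:A/T (Tv); 21:G/C (Tv); 24:C/G (Tv); 25:T/G (Tv); 27:C/A (Tv); 32:T/C (Ti); 36:G/T (Tv); 43:A/G (Ti); 45:G/T (Tv).
Of the 14 differences, 3 transitions and 11 transversions over 46 sites: P = 3/46 = 0.065217, Q = 11/46 = 0.239130.
d = −0.5·ln(0.630436) − 0.25·ln(0.521740) = −0.5·(-0.461344) − 0.25·(-0.650586) = 0.3933.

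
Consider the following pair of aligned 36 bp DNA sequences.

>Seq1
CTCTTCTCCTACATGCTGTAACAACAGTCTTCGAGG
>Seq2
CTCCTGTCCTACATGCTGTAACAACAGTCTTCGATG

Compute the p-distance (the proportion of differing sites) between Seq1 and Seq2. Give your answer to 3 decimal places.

The sequences differ at positions 4 (T/C), 6 (C/G), 35 (G/T).
There are 3 differences over 36 sites, so p = 3/36 = 0.083.

0.083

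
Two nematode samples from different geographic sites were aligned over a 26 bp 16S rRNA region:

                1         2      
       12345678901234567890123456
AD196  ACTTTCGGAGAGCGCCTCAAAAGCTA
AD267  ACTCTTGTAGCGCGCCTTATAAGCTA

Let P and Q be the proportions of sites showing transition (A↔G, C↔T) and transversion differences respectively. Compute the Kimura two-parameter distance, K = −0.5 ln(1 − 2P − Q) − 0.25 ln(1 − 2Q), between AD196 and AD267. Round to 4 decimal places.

The sequences differ at positions 4 (T/C, transition), 6 (C/T, transition), 8 (G/T, transversion), 11 (A/C, transversion), 18 (C/T, transition), 20 (A/T, transversion).
Of the 6 differences, 3 transitions and 3 transversions over 26 sites: P = 3/26 = 0.115385, Q = 3/26 = 0.115385.
d = −0.5·ln(0.653845) − 0.25·ln(0.769230) = −0.5·(-0.424885) − 0.25·(-0.262365) = 0.2780.

0.2780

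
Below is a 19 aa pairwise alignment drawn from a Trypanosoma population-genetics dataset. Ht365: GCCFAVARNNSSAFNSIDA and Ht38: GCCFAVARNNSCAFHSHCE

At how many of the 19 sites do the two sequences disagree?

5

Differing sites — 12:S/C; 15:N/H; 17:I/H; 18:D/C; 19:A/E.
That gives 5 mismatches out of 19 aligned sites, so the Hamming distance is 5.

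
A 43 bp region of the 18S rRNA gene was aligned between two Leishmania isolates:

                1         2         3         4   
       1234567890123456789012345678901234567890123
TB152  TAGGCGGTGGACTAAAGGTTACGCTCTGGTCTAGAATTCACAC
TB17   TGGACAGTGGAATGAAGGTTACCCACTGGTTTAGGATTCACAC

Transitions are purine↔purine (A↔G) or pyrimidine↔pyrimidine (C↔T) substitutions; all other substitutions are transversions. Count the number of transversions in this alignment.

3

Mismatches occur at site 2 (A/G, transition), site 4 (G/A, transition), site 6 (G/A, transition), site 12 (C/A, transversion), site 14 (A/G, transition), site 23 (G/C, transversion), site 25 (T/A, transversion), site 31 (C/T, transition), site 35 (A/G, transition).
Of the 9 differences, 6 transitions and 3 transversions, so the answer is 3.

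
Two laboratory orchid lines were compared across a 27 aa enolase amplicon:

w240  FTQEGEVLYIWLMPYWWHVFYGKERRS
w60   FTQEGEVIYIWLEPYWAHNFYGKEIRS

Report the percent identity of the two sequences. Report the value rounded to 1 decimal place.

81.5%

Mismatches occur at site 8 (L→I), site 13 (M→E), site 17 (W→A), site 19 (V→N), site 25 (R→I).
22 of the 27 sites match, so the percent identity is 22/27 × 100 = 81.5%.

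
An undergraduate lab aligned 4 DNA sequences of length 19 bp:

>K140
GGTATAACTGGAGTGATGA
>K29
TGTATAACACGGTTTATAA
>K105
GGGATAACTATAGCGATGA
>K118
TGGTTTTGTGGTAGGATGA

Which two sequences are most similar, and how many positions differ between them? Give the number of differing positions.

4

Pairwise Hamming distances:
  K140 vs K29: 7
  K140 vs K105: 4
  K140 vs K118: 9
  K29 vs K105: 10
  K29 vs K118: 12
  K105 vs K118: 10
The smallest is 4, between K140 and K105.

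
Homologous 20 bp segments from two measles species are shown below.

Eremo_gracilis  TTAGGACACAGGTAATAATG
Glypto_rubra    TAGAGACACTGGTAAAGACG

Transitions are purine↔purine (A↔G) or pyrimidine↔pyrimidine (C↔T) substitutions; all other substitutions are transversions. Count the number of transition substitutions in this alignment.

The sequences differ at positions 2 (T/A, transversion), 3 (A/G, transition), 4 (G/A, transition), 10 (A/T, transversion), 16 (T/A, transversion), 17 (A/G, transition), 19 (T/C, transition).
Of the 7 differences, 4 transitions and 3 transversions, so the answer is 4.

4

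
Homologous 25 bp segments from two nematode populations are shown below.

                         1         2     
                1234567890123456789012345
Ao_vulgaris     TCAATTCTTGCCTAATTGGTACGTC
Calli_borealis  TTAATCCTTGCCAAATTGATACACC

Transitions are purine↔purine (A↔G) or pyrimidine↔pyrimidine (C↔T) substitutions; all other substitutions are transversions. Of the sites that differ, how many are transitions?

5

Differing sites — 2:C/T (Ti); 6:T/C (Ti); 13:T/A (Tv); 19:G/A (Ti); 23:G/A (Ti); 24:T/C (Ti).
Of the 6 differences, 5 transitions and 1 transversion, so the answer is 5.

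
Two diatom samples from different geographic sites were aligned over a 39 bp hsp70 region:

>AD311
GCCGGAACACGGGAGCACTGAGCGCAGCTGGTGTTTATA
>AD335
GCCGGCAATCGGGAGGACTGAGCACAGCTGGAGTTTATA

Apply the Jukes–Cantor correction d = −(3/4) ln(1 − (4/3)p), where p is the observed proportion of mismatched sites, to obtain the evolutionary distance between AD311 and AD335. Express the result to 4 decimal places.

0.1722

Differing sites — 6:A/C; 8:C/A; 9:A/T; 16:C/G; 24:G/A; 32:T/A.
p = 6/39 = 0.153846.
d = −0.75 · ln(1 − (4/3)·0.153846) = −0.75 · ln(0.794872) = −0.75 · (-0.229574) = 0.1722.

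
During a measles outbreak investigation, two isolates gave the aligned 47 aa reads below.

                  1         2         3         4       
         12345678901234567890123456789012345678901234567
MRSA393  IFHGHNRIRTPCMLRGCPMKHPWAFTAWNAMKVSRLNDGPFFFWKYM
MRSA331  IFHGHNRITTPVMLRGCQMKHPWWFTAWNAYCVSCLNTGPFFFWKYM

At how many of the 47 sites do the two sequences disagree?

Mismatches occur at site 9 (R→T), site 12 (C→V), site 18 (P→Q), site 24 (A→W), site 31 (M→Y), site 32 (K→C), site 35 (R→C), site 38 (D→T).
That gives 8 mismatches out of 47 aligned sites, so the Hamming distance is 8.

8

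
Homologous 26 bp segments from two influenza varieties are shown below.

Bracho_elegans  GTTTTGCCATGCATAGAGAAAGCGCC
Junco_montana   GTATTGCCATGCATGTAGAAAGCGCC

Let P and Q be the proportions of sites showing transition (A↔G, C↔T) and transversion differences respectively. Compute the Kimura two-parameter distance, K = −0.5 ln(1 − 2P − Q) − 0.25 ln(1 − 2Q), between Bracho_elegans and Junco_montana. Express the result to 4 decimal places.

Differing sites — 3:T/A (Tv); 15:A/G (Ti); 16:G/T (Tv).
Of the 3 differences, 1 transition and 2 transversions over 26 sites: P = 1/26 = 0.038462, Q = 2/26 = 0.076923.
d = −0.5·ln(0.846153) − 0.25·ln(0.846154) = −0.5·(-0.167055) − 0.25·(-0.167054) = 0.1253.

0.1253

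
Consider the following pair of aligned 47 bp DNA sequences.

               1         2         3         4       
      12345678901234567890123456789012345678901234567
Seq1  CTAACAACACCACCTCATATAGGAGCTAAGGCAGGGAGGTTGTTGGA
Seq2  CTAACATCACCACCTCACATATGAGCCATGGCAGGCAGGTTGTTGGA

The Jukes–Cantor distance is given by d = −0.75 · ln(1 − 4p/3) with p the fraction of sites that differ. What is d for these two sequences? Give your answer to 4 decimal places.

Mismatches occur at site 7 (A/T), site 18 (T/C), site 22 (G/T), site 27 (T/C), site 29 (A/T), site 36 (G/C).
p = 6/47 = 0.127660.
d = −0.75 · ln(1 − (4/3)·0.127660) = −0.75 · ln(0.829787) = −0.75 · (-0.186586) = 0.1399.

0.1399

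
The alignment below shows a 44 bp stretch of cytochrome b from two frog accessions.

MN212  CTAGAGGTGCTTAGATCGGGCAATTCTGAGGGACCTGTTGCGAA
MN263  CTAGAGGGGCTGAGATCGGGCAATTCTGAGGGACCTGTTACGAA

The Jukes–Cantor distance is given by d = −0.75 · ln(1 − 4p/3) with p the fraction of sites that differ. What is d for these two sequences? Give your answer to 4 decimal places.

0.0715

Differing sites — 8:T/G; 12:T/G; 40:G/A.
p = 3/44 = 0.068182.
d = −0.75 · ln(1 − (4/3)·0.068182) = −0.75 · ln(0.909091) = −0.75 · (-0.095310) = 0.0715.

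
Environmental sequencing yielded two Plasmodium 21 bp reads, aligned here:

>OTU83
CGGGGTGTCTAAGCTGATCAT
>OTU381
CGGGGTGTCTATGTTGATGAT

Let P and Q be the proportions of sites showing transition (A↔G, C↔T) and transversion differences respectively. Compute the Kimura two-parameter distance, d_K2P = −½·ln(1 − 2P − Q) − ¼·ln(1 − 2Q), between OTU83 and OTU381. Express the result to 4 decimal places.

0.1585

Mismatches occur at site 12 (A↔T, transversion), site 14 (C↔T, transition), site 19 (C↔G, transversion).
Of the 3 differences, 1 transition and 2 transversions over 21 sites: P = 1/21 = 0.047619, Q = 2/21 = 0.095238.
d = −0.5·ln(0.809524) − 0.25·ln(0.809524) = −0.5·(-0.211309) − 0.25·(-0.211309) = 0.1585.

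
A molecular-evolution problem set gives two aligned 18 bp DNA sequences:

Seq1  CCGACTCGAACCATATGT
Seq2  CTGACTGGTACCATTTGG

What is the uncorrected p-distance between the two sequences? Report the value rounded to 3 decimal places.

Differing sites — 2:C/T; 7:C/G; 9:A/T; 15:A/T; 18:T/G.
There are 5 differences over 18 sites, so p = 5/18 = 0.278.

0.278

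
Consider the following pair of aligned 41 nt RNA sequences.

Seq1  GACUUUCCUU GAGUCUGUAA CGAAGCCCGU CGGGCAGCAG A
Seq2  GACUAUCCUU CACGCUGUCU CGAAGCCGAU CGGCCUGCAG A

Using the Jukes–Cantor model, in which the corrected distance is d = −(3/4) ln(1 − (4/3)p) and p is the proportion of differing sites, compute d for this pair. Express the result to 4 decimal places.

0.2950

Differing sites — 5:U/A; 11:G/C; 13:G/C; 14:U/G; 19:A/C; 20:A/U; 28:C/G; 29:G/A; 34:G/C; 36:A/U.
p = 10/41 = 0.243902.
d = −0.75 · ln(1 − (4/3)·0.243902) = −0.75 · ln(0.674797) = −0.75 · (-0.393343) = 0.2950.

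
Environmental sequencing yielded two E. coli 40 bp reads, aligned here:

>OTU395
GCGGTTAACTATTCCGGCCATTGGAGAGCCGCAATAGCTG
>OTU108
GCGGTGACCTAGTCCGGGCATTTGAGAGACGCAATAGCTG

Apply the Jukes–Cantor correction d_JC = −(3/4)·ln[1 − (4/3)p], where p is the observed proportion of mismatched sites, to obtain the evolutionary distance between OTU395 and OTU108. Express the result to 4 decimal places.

Mismatches occur at site 6 (T↔G), site 8 (A↔C), site 12 (T↔G), site 18 (C↔G), site 23 (G↔T), site 29 (C↔A).
p = 6/40 = 0.150000.
d = −0.75 · ln(1 − (4/3)·0.150000) = −0.75 · ln(0.800000) = −0.75 · (-0.223144) = 0.1674.

0.1674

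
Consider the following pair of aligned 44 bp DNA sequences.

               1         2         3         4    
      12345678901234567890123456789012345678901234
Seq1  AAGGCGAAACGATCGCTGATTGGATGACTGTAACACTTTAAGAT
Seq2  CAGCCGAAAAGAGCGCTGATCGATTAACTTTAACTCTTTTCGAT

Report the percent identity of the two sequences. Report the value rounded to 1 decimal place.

72.7%

Mismatches occur at site 1 (A→C), site 4 (G→C), site 10 (C→A), site 13 (T→G), site 21 (T→C), site 23 (G→A), site 24 (A→T), site 26 (G→A), site 30 (G→T), site 35 (A→T), site 40 (A→T), site 41 (A→C).
32 of the 44 sites match, so the percent identity is 32/44 × 100 = 72.7%.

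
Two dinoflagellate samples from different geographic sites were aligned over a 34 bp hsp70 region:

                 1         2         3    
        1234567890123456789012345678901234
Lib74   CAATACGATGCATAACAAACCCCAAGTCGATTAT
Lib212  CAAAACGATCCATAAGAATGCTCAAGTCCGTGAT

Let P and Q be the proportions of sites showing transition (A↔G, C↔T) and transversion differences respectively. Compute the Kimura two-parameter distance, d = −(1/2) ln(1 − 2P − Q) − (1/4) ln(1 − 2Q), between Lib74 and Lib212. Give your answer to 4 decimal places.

Differing sites — 4:T/A (Tv); 10:G/C (Tv); 16:C/G (Tv); 19:A/T (Tv); 20:C/G (Tv); 22:C/T (Ti); 29:G/C (Tv); 30:A/G (Ti); 32:T/G (Tv).
Of the 9 differences, 2 transitions and 7 transversions over 34 sites: P = 2/34 = 0.058824, Q = 7/34 = 0.205882.
d = −0.5·ln(0.676470) − 0.25·ln(0.588236) = −0.5·(-0.390867) − 0.25·(-0.530627) = 0.3281.

0.3281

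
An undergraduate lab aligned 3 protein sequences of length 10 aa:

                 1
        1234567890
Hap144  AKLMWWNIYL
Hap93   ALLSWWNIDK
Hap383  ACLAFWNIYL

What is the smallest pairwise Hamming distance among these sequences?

Pairwise Hamming distances:
  Hap144 vs Hap93: 4
  Hap144 vs Hap383: 3
  Hap93 vs Hap383: 5
The smallest is 3, between Hap144 and Hap383.

3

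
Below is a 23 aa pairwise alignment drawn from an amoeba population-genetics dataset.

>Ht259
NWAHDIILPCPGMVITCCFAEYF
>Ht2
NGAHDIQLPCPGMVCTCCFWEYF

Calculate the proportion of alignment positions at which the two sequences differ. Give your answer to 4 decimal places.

The sequences differ at positions 2 (W/G), 7 (I/Q), 15 (I/C), 20 (A/W).
There are 4 differences over 23 sites, so p = 4/23 = 0.1739.

0.1739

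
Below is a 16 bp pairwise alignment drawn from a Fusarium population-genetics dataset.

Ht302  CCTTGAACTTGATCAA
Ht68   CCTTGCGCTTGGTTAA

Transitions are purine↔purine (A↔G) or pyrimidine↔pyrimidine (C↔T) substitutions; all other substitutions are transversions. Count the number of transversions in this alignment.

1

The sequences differ at positions 6 (A/C, transversion), 7 (A/G, transition), 12 (A/G, transition), 14 (C/T, transition).
Of the 4 differences, 3 transitions and 1 transversion, so the answer is 1.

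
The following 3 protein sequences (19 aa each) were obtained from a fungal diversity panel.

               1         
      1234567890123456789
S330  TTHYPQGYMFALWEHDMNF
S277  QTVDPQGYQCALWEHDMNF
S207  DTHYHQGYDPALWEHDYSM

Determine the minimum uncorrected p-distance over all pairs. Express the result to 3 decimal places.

Pairwise Hamming distances:
  S330 vs S277: 5
  S330 vs S207: 7
  S277 vs S207: 9
The smallest is 5 mismatches, between S330 and S277; p = 5/19 = 0.263.

0.263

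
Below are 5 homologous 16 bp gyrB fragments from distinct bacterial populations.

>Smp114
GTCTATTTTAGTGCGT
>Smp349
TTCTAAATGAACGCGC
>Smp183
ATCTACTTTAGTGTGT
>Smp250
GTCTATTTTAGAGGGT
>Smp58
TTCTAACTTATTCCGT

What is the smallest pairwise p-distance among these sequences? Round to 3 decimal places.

0.125

Pairwise Hamming distances:
  Smp114 vs Smp349: 7
  Smp114 vs Smp183: 3
  Smp114 vs Smp250: 2
  Smp114 vs Smp58: 5
  Smp349 vs Smp183: 8
  Smp349 vs Smp250: 8
  Smp349 vs Smp58: 6
  Smp183 vs Smp250: 4
  Smp183 vs Smp58: 6
  Smp250 vs Smp58: 7
The smallest is 2 mismatches, between Smp114 and Smp250; p = 2/16 = 0.125.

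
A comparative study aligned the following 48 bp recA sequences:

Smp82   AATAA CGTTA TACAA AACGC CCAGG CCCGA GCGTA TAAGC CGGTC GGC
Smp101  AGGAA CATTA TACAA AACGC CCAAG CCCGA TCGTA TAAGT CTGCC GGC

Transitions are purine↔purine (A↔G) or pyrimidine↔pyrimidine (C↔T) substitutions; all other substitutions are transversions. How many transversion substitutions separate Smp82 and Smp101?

The sequences differ at positions 2 (A/G, transition), 3 (T/G, transversion), 7 (G/A, transition), 24 (G/A, transition), 31 (G/T, transversion), 40 (C/T, transition), 42 (G/T, transversion), 44 (T/C, transition).
Of the 8 differences, 5 transitions and 3 transversions, so the answer is 3.

3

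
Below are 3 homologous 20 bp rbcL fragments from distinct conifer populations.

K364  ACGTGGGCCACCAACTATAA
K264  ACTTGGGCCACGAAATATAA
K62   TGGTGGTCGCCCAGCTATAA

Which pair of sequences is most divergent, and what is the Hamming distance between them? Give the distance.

9

Pairwise Hamming distances:
  K364 vs K264: 3
  K364 vs K62: 6
  K264 vs K62: 9
The largest is 9, between K264 and K62.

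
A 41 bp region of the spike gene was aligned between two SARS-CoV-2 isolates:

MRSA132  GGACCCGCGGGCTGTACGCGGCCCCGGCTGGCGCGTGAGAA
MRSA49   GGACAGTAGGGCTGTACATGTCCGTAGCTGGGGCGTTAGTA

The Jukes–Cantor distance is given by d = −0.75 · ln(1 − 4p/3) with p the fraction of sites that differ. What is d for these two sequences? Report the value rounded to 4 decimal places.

0.4121

The sequences differ at positions 5 (C/A), 6 (C/G), 7 (G/T), 8 (C/A), 18 (G/A), 19 (C/T), 21 (G/T), 24 (C/G), 25 (C/T), 26 (G/A), 32 (C/G), 37 (G/T), 40 (A/T).
p = 13/41 = 0.317073.
d = −0.75 · ln(1 − (4/3)·0.317073) = −0.75 · ln(0.577236) = −0.75 · (-0.549504) = 0.4121.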